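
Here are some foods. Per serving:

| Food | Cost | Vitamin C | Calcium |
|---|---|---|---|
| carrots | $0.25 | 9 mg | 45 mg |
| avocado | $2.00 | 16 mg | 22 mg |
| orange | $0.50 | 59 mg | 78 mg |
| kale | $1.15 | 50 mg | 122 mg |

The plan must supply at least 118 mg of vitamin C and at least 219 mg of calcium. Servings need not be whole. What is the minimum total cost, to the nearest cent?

$1.33

This is a tiny linear program; its minimum lies at a vertex of the feasible set. List the vertices and price them.
carrots only: max(118/9, 219/45) = 13.11 servings → $3.28.
avocado only: max(118/16, 219/22) = 9.955 servings → $19.91.
orange only: max(118/59, 219/78) = 2.808 servings → $1.40.
kale only: max(118/50, 219/122) = 2.36 servings → $2.71.
carrots + avocado with both tight: 1.739 servings and 6.397 servings → $13.23.
carrots + orange with both tight: 1.903 servings and 1.71 servings → $1.33.
carrots + kale: the both-tight solution has a negative serving — not a feasible corner.
avocado + orange: the both-tight solution has a negative serving — not a feasible corner.
avocado + kale with both tight: 4.045 servings and 1.066 servings → $9.31.
orange + kale with both tight: 1.045 servings and 1.127 servings → $1.82.
The minimum over all feasible corners is $1.33.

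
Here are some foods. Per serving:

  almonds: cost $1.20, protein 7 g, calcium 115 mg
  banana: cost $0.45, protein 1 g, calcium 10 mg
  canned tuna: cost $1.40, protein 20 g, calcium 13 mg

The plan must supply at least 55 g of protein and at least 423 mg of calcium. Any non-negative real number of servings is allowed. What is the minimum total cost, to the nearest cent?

$6.34

Compare the cost at each extreme point of the feasible region.
almonds only: max(55/7, 423/115) = 7.857 servings → $9.43.
banana only: max(55/1, 423/10) = 55 servings → $24.75.
canned tuna only: max(55/20, 423/13) = 32.54 servings → $45.55.
almonds + banana with both targets exact would need a negative amount; discard.
almonds + canned tuna with both tight: 3.506 servings and 1.523 servings → $6.34.
banana + canned tuna with both tight: 41.42 servings and 0.6791 servings → $19.59.
The minimum over all feasible corners is $6.34.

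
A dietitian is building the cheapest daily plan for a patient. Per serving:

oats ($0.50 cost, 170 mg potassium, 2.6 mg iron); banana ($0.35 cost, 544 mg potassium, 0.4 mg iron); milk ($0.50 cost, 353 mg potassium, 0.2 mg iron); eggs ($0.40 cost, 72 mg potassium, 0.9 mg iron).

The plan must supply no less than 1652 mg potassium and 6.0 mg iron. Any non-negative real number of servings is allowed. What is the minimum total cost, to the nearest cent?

For a min-cost LP with two ≥-constraints, a basic feasible solution has at most two positive variables.
oats only: max(1652/170, 6.0/2.6) = 9.718 servings → $4.86.
banana only: max(1652/544, 6.0/0.4) = 15 servings → $5.25.
milk only: max(1652/353, 6.0/0.2) = 30 servings → $15.00.
eggs only: max(1652/72, 6.0/0.9) = 22.94 servings → $9.18.
oats + banana with both tight: 1.933 servings and 2.433 servings → $1.82.
oats + milk with both tight: 2.023 servings and 3.706 servings → $2.86.
oats + eggs: the both-tight solution has a negative serving — not a feasible corner.
banana + milk: the both-tight solution has a negative serving — not a feasible corner.
banana + eggs with both tight: 2.289 servings and 5.649 servings → $3.06.
milk + eggs with both tight: 3.478 servings and 5.894 servings → $4.10.
Cheapest feasible corner: $1.82.

$1.82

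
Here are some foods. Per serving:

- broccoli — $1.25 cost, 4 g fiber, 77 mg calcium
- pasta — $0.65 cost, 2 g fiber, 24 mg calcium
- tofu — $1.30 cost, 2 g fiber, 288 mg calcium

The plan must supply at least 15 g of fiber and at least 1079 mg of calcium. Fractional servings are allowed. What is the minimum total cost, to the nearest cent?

$6.83

Minimising a linear cost over {fiber ≥ 15, calcium ≥ 1079, servings ≥ 0} — the optimum is at a vertex, using one or two foods.
broccoli only: max(15/4, 1079/77) = 14.01 servings → $17.52.
pasta only: max(15/2, 1079/24) = 44.96 servings → $29.22.
tofu only: max(15/2, 1079/288) = 7.5 servings → $9.75.
broccoli + pasta: intersection lies outside the first quadrant.
broccoli + tofu with both tight: 2.166 servings and 3.167 servings → $6.83.
pasta + tofu with both tight: 4.095 servings and 3.405 servings → $7.09.
Cheapest feasible corner: $6.83.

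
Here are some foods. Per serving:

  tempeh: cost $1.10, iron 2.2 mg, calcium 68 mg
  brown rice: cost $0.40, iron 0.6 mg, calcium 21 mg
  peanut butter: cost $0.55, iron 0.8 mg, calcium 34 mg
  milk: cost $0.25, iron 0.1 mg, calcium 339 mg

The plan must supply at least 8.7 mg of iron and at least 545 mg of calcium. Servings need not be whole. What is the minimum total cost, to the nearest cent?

With two linear requirements the optimum uses one or two foods; enumerate the corners.
tempeh only: max(8.7/2.2, 545/68) = 8.015 servings → $8.82.
brown rice only: max(8.7/0.6, 545/21) = 25.95 servings → $10.38.
peanut butter only: max(8.7/0.8, 545/34) = 16.03 servings → $8.82.
milk only: max(8.7/0.1, 545/339) = 87 servings → $21.75.
tempeh + brown rice: intersection lies outside the first quadrant.
tempeh + peanut butter: intersection lies outside the first quadrant.
tempeh + milk with both tight: 3.917 servings and 0.8219 servings → $4.51.
brown rice + peanut butter: the both-tight solution has a negative serving — not a feasible corner.
brown rice + milk with both tight: 14.38 servings and 0.7168 servings → $5.93.
peanut butter + milk with both tight: 10.81 servings and 0.5235 servings → $6.08.
Cheapest feasible corner: $4.51.

$4.51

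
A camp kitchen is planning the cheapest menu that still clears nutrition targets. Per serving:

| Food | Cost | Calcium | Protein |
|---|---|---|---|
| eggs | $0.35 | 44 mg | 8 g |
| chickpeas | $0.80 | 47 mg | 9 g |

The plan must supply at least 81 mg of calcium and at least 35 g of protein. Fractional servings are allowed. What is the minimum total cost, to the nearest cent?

The cheapest plan sits at a corner of the feasible region — with two constraints it uses at most two foods.
eggs only: max(81/44, 35/8) = 4.375 servings → $1.53.
chickpeas only: max(81/47, 35/9) = 3.889 servings → $3.11.
eggs + chickpeas: intersection lies outside the first quadrant.
So the least-cost plan costs $1.53.

$1.53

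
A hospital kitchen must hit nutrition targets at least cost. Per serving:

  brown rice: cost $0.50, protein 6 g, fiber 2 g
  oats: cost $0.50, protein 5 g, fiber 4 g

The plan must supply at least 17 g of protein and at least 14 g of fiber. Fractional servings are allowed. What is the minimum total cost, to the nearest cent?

$1.75

brown rice only: max(17/6, 14/2) = 7 servings → $3.50.
oats only: max(17/5, 14/4) = 3.5 servings → $1.75.
brown rice + oats: the both-tight solution has a negative serving — not a feasible corner.
So the least-cost plan costs $1.75.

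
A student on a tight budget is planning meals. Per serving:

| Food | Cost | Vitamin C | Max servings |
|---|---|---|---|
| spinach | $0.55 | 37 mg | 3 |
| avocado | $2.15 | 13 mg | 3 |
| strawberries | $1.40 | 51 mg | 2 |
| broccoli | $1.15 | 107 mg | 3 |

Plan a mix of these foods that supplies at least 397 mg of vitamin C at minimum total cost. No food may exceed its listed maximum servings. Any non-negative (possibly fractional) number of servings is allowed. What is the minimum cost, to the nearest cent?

Cost per mg of vitamin C: broccoli $0.0107, spinach $0.0149, strawberries $0.0275, avocado $0.1654.
Take 3 servings of broccoli: +321.0 mg vitamin C for $3.45 (total $3.45, still need 76.0 mg).
Take 2.054 servings of spinach: +76.0 mg vitamin C for $1.13 (total $4.58, still need 0.0 mg).
Greedy by cheapest-per-mg is optimal for a single linear constraint, so the minimum cost is $4.58.

$4.58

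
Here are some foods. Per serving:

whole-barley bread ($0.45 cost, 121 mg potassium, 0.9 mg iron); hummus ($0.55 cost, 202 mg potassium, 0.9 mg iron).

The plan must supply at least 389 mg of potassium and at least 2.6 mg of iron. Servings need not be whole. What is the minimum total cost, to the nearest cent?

This is a tiny linear program; its minimum lies at a vertex of the feasible set. List the vertices and price them.
whole-barley bread only: max(389/121, 2.6/0.9) = 3.215 servings → $1.45.
hummus only: max(389/202, 2.6/0.9) = 2.889 servings → $1.59.
whole-barley bread + hummus with both tight: 2.402 servings and 0.487 servings → $1.35.
The minimum over all feasible corners is $1.35.

$1.35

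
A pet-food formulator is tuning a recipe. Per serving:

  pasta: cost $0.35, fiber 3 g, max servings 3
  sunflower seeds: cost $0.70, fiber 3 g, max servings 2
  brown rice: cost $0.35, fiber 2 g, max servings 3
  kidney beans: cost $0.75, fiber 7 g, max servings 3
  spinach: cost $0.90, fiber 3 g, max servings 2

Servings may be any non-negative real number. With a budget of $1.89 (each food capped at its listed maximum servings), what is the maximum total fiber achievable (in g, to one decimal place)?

Fiber per dollar: kidney beans 9.333, pasta 8.571, brown rice 5.714, sunflower seeds 4.286, spinach 3.333.
Take 2.52 servings of kidney beans: spends $1.89, +17.6 g fiber (running total 17.6 g).
Greedy by best ratio exhausts the cost allowance optimally: 17.6 g.

17.6 g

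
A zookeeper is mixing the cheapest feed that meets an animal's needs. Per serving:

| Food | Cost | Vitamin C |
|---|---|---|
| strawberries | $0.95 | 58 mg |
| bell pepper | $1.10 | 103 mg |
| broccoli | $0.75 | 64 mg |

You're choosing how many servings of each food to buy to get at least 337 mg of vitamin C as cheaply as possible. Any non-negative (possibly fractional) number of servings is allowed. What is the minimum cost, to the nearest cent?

$3.60

Cost per mg of vitamin C: bell pepper $0.0107, broccoli $0.0117, strawberries $0.0164.
With no serving limits, use only bell pepper: 337 mg / 103 mg = 3.272 servings × $1.10 = $3.60.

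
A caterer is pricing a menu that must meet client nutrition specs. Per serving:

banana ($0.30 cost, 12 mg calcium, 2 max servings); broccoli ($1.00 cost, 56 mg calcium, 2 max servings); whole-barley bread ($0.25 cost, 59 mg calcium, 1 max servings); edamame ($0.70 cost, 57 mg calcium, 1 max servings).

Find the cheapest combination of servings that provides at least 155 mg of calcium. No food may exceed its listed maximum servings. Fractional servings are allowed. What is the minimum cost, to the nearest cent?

Cost per mg of calcium: whole-barley bread $0.0042, edamame $0.0123, broccoli $0.0179, banana $0.0250.
Take 1 serving of whole-barley bread: +59.0 mg calcium for $0.25 (total $0.25, still need 96.0 mg).
Take 1 serving of edamame: +57.0 mg calcium for $0.70 (total $0.95, still need 39.0 mg).
Take 0.6964 servings of broccoli: +39.0 mg calcium for $0.70 (total $1.65, still need 0.0 mg).
Greedy by cheapest-per-mg is optimal for a single linear constraint, so the minimum cost is $1.65.

$1.65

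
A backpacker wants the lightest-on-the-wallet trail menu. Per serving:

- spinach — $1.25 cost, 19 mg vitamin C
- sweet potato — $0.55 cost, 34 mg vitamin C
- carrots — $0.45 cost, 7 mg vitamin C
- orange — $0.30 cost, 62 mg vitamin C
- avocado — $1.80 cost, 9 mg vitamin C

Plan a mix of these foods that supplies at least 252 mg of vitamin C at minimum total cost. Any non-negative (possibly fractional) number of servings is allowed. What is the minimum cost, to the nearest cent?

$1.22

Cost per mg of vitamin C: orange $0.0048, sweet potato $0.0162, carrots $0.0643, spinach $0.0658, avocado $0.2000.
With no serving limits, use only orange: 252 mg / 62 mg = 4.065 servings × $0.30 = $1.22.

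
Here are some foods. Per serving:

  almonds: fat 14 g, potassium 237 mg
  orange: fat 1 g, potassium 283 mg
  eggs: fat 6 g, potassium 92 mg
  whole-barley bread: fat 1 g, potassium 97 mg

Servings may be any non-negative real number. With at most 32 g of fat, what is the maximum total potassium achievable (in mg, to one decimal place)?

9056.0 mg

Potassium per g fat: orange 283, whole-barley bread 97, almonds 16.93, eggs 15.33.
With no serving limits, spend the whole fat allowance on orange: 32 g / 1 g × 283 mg = 9056.0 mg.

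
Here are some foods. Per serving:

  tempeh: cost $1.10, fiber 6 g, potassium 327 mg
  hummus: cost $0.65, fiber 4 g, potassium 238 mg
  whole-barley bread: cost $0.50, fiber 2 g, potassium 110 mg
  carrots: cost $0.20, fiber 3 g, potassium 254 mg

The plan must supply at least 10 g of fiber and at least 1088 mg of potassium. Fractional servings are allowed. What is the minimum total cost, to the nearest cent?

$0.86

The cheapest plan sits at a corner of the feasible region — with two constraints it uses at most two foods.
tempeh only: max(10/6, 1088/327) = 3.327 servings → $3.66.
hummus only: max(10/4, 1088/238) = 4.571 servings → $2.97.
whole-barley bread only: max(10/2, 1088/110) = 9.891 servings → $4.95.
carrots only: max(10/3, 1088/254) = 4.283 servings → $0.86.
tempeh + hummus with both targets exact would need a negative amount; discard.
tempeh + whole-barley bread with both targets exact would need a negative amount; discard.
tempeh + carrots with both targets exact would need a negative amount; discard.
hummus + whole-barley bread with both targets exact would need a negative amount; discard.
hummus + carrots: intersection lies outside the first quadrant.
whole-barley bread + carrots: intersection lies outside the first quadrant.
The minimum over all feasible corners is $0.86.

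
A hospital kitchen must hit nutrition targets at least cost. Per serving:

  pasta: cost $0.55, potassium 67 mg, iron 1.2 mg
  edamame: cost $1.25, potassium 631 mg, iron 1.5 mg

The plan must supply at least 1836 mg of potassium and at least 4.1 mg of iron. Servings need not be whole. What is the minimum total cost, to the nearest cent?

$3.64

The cheapest plan sits at a corner of the feasible region — with two constraints it uses at most two foods.
pasta only: max(1836/67, 4.1/1.2) = 27.4 servings → $15.07.
edamame only: max(1836/631, 4.1/1.5) = 2.91 servings → $3.64.
pasta + edamame: the both-tight solution has a negative serving — not a feasible corner.
Cheapest feasible corner: $3.64.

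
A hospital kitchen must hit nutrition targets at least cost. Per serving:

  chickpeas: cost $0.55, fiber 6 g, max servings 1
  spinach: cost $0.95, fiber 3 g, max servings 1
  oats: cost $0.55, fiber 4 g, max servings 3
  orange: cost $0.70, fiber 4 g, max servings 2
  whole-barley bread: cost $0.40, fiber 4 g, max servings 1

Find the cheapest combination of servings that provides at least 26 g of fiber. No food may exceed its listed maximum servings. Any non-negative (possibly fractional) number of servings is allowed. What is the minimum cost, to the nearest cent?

Cost per g of fiber: chickpeas $0.0917, whole-barley bread $0.1000, oats $0.1375, orange $0.1750, spinach $0.3167.
Take 1 serving of chickpeas: +6.0 g fiber for $0.55 (total $0.55, still need 20.0 g).
Take 1 serving of whole-barley bread: +4.0 g fiber for $0.40 (total $0.95, still need 16.0 g).
Take 3 servings of oats: +12.0 g fiber for $1.65 (total $2.60, still need 4.0 g).
Take 1 serving of orange: +4.0 g fiber for $0.70 (total $3.30, still need 0.0 g).
Filling from the cheapest source first is optimal under one linear minimum: $3.30.

$3.30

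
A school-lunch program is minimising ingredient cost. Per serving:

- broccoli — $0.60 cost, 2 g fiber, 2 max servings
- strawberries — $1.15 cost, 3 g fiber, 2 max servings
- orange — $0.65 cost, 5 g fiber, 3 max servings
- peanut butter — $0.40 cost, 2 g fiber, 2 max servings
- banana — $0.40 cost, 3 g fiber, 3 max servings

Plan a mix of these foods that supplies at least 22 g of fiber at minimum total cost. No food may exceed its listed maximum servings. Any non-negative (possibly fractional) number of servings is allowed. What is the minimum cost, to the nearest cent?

$2.88

Cost per g of fiber: orange $0.1300, banana $0.1333, peanut butter $0.2000, broccoli $0.3000, strawberries $0.3833.
Take 3 servings of orange: +15.0 g fiber for $1.95 (total $1.95, still need 7.0 g).
Take 2.333 servings of banana: +7.0 g fiber for $0.93 (total $2.88, still need 0.0 g).
Filling from the cheapest source first is optimal under one linear minimum: $2.88.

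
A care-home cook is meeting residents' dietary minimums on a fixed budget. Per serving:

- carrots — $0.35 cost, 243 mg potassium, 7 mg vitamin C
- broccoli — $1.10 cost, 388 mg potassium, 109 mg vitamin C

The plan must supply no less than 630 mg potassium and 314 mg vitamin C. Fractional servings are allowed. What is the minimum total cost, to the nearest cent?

Compare the cost at each extreme point of the feasible region.
carrots only: max(630/243, 314/7) = 44.86 servings → $15.70.
broccoli only: max(630/388, 314/109) = 2.881 servings → $3.17.
carrots + broccoli: the both-tight solution has a negative serving — not a feasible corner.
The minimum over all feasible corners is $3.17.

$3.17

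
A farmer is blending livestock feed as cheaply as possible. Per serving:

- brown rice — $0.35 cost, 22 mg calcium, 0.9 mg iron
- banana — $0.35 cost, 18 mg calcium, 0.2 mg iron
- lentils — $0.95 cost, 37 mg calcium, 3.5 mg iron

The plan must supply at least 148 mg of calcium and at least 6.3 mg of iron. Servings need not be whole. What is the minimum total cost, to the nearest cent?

$2.40

Two binding constraints pin down two serving amounts, so the optimal mix uses at most two foods. The candidates are each food alone (scaled to the tighter of calcium/iron) and each pair with both constraints tight.
brown rice only: max(148/22, 6.3/0.9) = 7 servings → $2.45.
banana only: max(148/18, 6.3/0.2) = 31.5 servings → $11.03.
lentils only: max(148/37, 6.3/3.5) = 4 servings → $3.80.
brown rice + banana with both targets exact would need a negative amount; discard.
brown rice + lentils with both tight: 6.519 servings and 0.1236 servings → $2.40.
banana + lentils with both tight: 5.124 servings and 1.507 servings → $3.23.
So the least-cost plan costs $2.40.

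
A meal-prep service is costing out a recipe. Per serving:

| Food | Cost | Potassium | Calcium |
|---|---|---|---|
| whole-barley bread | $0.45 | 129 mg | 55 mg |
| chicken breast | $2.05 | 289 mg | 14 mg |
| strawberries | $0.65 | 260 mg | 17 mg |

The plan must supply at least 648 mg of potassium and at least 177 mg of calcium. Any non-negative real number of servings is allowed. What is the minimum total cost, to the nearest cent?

$1.99

For a min-cost LP with two ≥-constraints, a basic feasible solution has at most two positive variables.
whole-barley bread only: max(648/129, 177/55) = 5.023 servings → $2.26.
chicken breast only: max(648/289, 177/14) = 12.64 servings → $25.92.
strawberries only: max(648/260, 177/17) = 10.41 servings → $6.77.
whole-barley bread + chicken breast with both tight: 2.987 servings and 0.909 servings → $3.21.
whole-barley bread + strawberries with both tight: 2.891 servings and 1.058 servings → $1.99.
chicken breast + strawberries: intersection lies outside the first quadrant.
The minimum over all feasible corners is $1.99.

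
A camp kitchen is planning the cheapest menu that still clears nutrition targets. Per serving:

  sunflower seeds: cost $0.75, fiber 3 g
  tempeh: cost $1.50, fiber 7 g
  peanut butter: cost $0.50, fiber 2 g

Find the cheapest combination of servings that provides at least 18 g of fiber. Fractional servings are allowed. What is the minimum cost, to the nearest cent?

$3.86

Cost per g of fiber: tempeh $0.2143, sunflower seeds $0.2500, peanut butter $0.2500.
With no serving limits, use only tempeh: 18 g / 7 g = 2.571 servings × $1.50 = $3.86.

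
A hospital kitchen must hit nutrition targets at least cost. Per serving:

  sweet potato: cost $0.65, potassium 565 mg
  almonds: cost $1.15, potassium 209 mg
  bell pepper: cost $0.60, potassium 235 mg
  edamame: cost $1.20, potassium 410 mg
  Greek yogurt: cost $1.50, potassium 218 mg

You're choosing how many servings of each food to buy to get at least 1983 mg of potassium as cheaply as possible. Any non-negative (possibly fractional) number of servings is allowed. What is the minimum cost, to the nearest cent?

$2.28

Cost per mg of potassium: sweet potato $0.0012, bell pepper $0.0026, edamame $0.0029, almonds $0.0055, Greek yogurt $0.0069.
With no serving limits, use only sweet potato: 1983 mg / 565 mg = 3.51 servings × $0.65 = $2.28.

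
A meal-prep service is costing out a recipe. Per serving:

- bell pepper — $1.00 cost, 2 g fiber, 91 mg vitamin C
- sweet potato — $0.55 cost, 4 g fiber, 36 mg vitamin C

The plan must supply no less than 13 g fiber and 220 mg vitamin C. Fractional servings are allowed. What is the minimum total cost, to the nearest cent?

$2.81

An LP optimum is at a vertex; with two nutrient constraints at most two foods are used. Check each candidate.
bell pepper only: max(13/2, 220/91) = 6.5 servings → $6.50.
sweet potato only: max(13/4, 220/36) = 6.111 servings → $3.36.
bell pepper + sweet potato with both tight: 1.411 servings and 2.545 servings → $2.81.
Cheapest feasible corner: $2.81.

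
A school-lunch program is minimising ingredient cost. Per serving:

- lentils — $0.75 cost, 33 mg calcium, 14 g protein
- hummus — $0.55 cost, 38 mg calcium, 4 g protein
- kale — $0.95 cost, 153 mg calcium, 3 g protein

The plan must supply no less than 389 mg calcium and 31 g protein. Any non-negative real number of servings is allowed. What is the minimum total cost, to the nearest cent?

At the optimum either one food covers both requirements or two foods hit both targets exactly; no other combination can be cheaper.
lentils only: max(389/33, 31/14) = 11.79 servings → $8.84.
hummus only: max(389/38, 31/4) = 10.24 servings → $5.63.
kale only: max(389/153, 31/3) = 10.33 servings → $9.82.
lentils + hummus with both targets exact would need a negative amount; discard.
lentils + kale with both tight: 1.75 servings and 2.165 servings → $3.37.
hummus + kale with both tight: 7.181 servings and 0.759 servings → $4.67.
The minimum over all feasible corners is $3.37.

$3.37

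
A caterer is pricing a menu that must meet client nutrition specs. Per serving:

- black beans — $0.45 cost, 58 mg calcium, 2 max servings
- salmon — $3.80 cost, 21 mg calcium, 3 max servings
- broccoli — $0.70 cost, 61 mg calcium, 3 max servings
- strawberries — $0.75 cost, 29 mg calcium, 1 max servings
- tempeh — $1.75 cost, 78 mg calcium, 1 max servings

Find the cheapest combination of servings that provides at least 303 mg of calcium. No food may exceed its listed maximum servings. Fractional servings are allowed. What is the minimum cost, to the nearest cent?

Cost per mg of calcium: black beans $0.0078, broccoli $0.0115, tempeh $0.0224, strawberries $0.0259, salmon $0.1810.
Take 2 servings of black beans: +116.0 mg calcium for $0.90 (total $0.90, still need 187.0 mg).
Take 3 servings of broccoli: +183.0 mg calcium for $2.10 (total $3.00, still need 4.0 mg).
Take 0.05128 servings of tempeh: +4.0 mg calcium for $0.09 (total $3.09, still need 0.0 mg).
Greedy by cheapest-per-mg is optimal for a single linear constraint, so the minimum cost is $3.09.

$3.09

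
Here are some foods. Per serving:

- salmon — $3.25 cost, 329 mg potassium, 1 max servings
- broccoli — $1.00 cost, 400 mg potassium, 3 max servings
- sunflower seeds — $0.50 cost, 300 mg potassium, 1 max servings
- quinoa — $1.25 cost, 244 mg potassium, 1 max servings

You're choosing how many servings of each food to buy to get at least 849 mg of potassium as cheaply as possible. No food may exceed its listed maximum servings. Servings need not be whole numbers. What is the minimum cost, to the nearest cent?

$1.87

Cost per mg of potassium: sunflower seeds $0.0017, broccoli $0.0025, quinoa $0.0051, salmon $0.0099.
Take 1 serving of sunflower seeds: +300.0 mg potassium for $0.50 (total $0.50, still need 549.0 mg).
Take 1.373 servings of broccoli: +549.0 mg potassium for $1.37 (total $1.87, still need 0.0 mg).
Filling from the cheapest source first is optimal under one linear minimum: $1.87.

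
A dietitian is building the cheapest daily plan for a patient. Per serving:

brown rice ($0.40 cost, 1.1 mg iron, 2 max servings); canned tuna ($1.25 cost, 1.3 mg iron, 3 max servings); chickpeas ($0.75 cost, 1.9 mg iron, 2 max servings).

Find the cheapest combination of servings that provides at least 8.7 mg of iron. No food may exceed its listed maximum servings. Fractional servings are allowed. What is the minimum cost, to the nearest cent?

Cost per mg of iron: brown rice $0.3636, chickpeas $0.3947, canned tuna $0.9615.
Take 2 servings of brown rice: +2.2 mg iron for $0.80 (total $0.80, still need 6.5 mg).
Take 2 servings of chickpeas: +3.8 mg iron for $1.50 (total $2.30, still need 2.7 mg).
Take 2.077 servings of canned tuna: +2.7 mg iron for $2.60 (total $4.90, still need 0.0 mg).
Greedy by cheapest-per-mg is optimal for a single linear constraint, so the minimum cost is $4.90.

$4.90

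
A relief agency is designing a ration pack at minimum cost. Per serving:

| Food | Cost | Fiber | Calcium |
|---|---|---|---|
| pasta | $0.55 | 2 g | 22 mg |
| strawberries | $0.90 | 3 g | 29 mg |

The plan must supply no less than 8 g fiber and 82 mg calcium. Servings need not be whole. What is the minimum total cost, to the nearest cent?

$2.20

The cheapest plan sits at a corner of the feasible region — with two constraints it uses at most two foods.
pasta only: max(8/2, 82/22) = 4 servings → $2.20.
strawberries only: max(8/3, 82/29) = 2.828 servings → $2.54.
pasta + strawberries with both tight: 1.75 servings and 1.5 servings → $2.31.
Cheapest feasible corner: $2.20.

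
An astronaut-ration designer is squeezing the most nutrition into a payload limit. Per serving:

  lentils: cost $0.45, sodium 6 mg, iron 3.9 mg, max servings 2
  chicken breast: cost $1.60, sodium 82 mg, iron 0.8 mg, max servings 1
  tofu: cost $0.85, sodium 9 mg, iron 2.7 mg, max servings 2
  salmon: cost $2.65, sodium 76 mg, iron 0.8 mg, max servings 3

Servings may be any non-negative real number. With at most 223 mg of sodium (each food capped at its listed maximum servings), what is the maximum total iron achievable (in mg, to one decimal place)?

Iron per mg sodium: lentils 0.65, tofu 0.3, salmon 0.01053, chicken breast 0.009756.
Take 2 servings of lentils: uses 12 mg sodium, +7.8 mg iron (running total 7.8 mg).
Take 2 servings of tofu: uses 18 mg sodium, +5.4 mg iron (running total 13.2 mg).
Take 2.539 servings of salmon: uses 193 mg sodium, +2.0 mg iron (running total 15.2 mg).
Greedy by best ratio exhausts the sodium allowance optimally: 15.2 mg.

15.2 mg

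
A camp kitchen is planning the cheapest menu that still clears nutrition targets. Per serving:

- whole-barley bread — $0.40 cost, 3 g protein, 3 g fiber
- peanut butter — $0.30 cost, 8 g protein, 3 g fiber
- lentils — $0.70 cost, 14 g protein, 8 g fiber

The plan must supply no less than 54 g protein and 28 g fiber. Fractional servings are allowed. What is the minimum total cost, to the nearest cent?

$2.52

With two linear requirements the optimum uses one or two foods; enumerate the corners.
whole-barley bread only: max(54/3, 28/3) = 18 servings → $7.20.
peanut butter only: max(54/8, 28/3) = 9.333 servings → $2.80.
lentils only: max(54/14, 28/8) = 3.857 servings → $2.70.
whole-barley bread + peanut butter with both tight: 4.133 servings and 5.2 servings → $3.21.
whole-barley bread + lentils: the both-tight solution has a negative serving — not a feasible corner.
peanut butter + lentils with both tight: 1.818 servings and 2.818 servings → $2.52.
The minimum over all feasible corners is $2.52.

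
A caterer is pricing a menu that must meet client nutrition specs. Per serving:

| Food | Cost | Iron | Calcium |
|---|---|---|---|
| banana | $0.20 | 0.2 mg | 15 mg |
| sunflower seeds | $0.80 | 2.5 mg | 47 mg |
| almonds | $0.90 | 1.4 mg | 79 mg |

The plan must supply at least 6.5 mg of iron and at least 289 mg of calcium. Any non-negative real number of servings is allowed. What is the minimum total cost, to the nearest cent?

With two linear requirements the optimum uses one or two foods; enumerate the corners.
banana only: max(6.5/0.2, 289/15) = 32.5 servings → $6.50.
sunflower seeds only: max(6.5/2.5, 289/47) = 6.149 servings → $4.92.
almonds only: max(6.5/1.4, 289/79) = 4.643 servings → $4.18.
banana + sunflower seeds with both tight: 14.84 servings and 1.413 servings → $4.10.
banana + almonds with both targets exact would need a negative amount; discard.
sunflower seeds + almonds with both tight: 0.8269 servings and 3.166 servings → $3.51.
The minimum over all feasible corners is $3.51.

$3.51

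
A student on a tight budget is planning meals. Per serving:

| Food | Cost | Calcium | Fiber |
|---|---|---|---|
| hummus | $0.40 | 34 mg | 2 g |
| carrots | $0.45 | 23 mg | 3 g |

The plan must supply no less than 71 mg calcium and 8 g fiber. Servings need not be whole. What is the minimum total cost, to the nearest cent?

$1.25

Check every corner: each single food scaled to meet both minima, and each pair solved so both constraints bind.
hummus only: max(71/34, 8/2) = 4 servings → $1.60.
carrots only: max(71/23, 8/3) = 3.087 servings → $1.39.
hummus + carrots with both tight: 0.5179 servings and 2.321 servings → $1.25.
The minimum over all feasible corners is $1.25.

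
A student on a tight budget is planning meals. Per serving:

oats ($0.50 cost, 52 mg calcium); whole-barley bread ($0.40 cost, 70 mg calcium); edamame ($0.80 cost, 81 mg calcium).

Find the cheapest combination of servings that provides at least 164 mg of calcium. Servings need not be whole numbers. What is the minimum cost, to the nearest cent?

$0.94

Cost per mg of calcium: whole-barley bread $0.0057, oats $0.0096, edamame $0.0099.
With no serving limits, use only whole-barley bread: 164 mg / 70 mg = 2.343 servings × $0.40 = $0.94.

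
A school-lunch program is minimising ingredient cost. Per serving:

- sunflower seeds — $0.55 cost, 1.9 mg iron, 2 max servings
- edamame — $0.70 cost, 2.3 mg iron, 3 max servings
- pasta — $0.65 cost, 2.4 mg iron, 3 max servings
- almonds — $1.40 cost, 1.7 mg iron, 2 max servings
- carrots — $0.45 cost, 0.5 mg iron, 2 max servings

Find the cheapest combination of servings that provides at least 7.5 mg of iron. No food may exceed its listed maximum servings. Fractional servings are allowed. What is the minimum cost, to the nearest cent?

$2.04

Cost per mg of iron: pasta $0.2708, sunflower seeds $0.2895, edamame $0.3043, almonds $0.8235, carrots $0.9000.
Take 3 servings of pasta: +7.2 mg iron for $1.95 (total $1.95, still need 0.3 mg).
Take 0.1579 servings of sunflower seeds: +0.3 mg iron for $0.09 (total $2.04, still need 0.0 mg).
Greedy by cheapest-per-mg is optimal for a single linear constraint, so the minimum cost is $2.04.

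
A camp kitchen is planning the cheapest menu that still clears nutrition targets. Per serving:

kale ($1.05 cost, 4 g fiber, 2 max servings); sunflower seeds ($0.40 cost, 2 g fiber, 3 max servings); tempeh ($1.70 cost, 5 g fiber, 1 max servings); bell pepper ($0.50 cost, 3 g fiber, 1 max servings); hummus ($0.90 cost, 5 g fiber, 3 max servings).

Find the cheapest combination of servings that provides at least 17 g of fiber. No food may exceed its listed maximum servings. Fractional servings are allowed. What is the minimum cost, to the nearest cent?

Cost per g of fiber: bell pepper $0.1667, hummus $0.1800, sunflower seeds $0.2000, kale $0.2625, tempeh $0.3400.
Take 1 serving of bell pepper: +3.0 g fiber for $0.50 (total $0.50, still need 14.0 g).
Take 2.8 servings of hummus: +14.0 g fiber for $2.52 (total $3.02, still need 0.0 g).
Greedy by cheapest-per-g is optimal for a single linear constraint, so the minimum cost is $3.02.

$3.02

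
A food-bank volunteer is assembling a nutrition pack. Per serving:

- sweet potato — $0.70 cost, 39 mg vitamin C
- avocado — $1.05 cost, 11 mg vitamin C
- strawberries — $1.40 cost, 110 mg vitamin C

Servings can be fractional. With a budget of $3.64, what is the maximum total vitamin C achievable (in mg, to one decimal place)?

Vitamin C per dollar: strawberries 78.57, sweet potato 55.71, avocado 10.48.
With no serving limits, spend the whole cost allowance on strawberries: $3.64 / $1.40 × 110 mg = 286.0 mg.

286.0 mg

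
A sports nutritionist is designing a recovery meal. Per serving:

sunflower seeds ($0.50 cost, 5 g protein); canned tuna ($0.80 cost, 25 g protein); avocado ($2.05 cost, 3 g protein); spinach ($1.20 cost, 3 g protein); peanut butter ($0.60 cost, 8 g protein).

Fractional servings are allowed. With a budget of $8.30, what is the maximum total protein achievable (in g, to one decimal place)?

259.4 g

Protein per dollar: canned tuna 31.25, peanut butter 13.33, sunflower seeds 10, spinach 2.5, avocado 1.463.
With no serving limits, spend the whole cost allowance on canned tuna: $8.30 / $0.80 × 25 g = 259.4 g.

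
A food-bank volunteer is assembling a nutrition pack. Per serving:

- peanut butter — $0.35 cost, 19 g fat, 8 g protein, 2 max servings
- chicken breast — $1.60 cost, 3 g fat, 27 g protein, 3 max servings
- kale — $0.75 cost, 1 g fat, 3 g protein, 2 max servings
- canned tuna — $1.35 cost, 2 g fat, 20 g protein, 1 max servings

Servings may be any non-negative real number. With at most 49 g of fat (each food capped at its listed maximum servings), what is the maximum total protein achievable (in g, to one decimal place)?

122.2 g

Protein per g fat: canned tuna 10, chicken breast 9, kale 3, peanut butter 0.4211.
Take 1 serving of canned tuna: uses 2 g fat, +20.0 g protein (running total 20.0 g).
Take 3 servings of chicken breast: uses 9 g fat, +81.0 g protein (running total 101.0 g).
Take 2 servings of kale: uses 2 g fat, +6.0 g protein (running total 107.0 g).
Take 1.895 servings of peanut butter: uses 36 g fat, +15.2 g protein (running total 122.2 g).
Filling greedily by protein-per-g fat is optimal for one linear limit, giving 122.2 g.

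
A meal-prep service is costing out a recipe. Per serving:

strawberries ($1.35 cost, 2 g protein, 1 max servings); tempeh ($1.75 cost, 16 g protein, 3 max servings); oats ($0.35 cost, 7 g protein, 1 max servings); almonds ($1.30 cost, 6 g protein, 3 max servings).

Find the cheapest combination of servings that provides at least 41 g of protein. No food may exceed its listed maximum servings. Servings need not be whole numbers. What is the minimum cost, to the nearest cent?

Cost per g of protein: oats $0.0500, tempeh $0.1094, almonds $0.2167, strawberries $0.6750.
Take 1 serving of oats: +7.0 g protein for $0.35 (total $0.35, still need 34.0 g).
Take 2.125 servings of tempeh: +34.0 g protein for $3.72 (total $4.07, still need 0.0 g).
Greedy by cheapest-per-g is optimal for a single linear constraint, so the minimum cost is $4.07.

$4.07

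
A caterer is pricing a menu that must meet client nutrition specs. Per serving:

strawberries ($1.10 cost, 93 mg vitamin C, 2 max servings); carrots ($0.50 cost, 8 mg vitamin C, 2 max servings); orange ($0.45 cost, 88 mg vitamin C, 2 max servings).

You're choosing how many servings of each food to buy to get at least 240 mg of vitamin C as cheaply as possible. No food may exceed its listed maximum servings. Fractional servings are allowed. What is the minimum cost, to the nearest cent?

$1.66

Cost per mg of vitamin C: orange $0.0051, strawberries $0.0118, carrots $0.0625.
Take 2 servings of orange: +176.0 mg vitamin C for $0.90 (total $0.90, still need 64.0 mg).
Take 0.6882 servings of strawberries: +64.0 mg vitamin C for $0.76 (total $1.66, still need 0.0 mg).
Greedy by cheapest-per-mg is optimal for a single linear constraint, so the minimum cost is $1.66.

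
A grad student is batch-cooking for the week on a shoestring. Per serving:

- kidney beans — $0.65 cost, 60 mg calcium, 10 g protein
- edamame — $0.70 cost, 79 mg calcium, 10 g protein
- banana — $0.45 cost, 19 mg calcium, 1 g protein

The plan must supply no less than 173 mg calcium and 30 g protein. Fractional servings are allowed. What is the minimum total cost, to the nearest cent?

$1.95

Two binding constraints pin down two serving amounts, so the optimal mix uses at most two foods. The candidates are each food alone (scaled to the tighter of calcium/protein) and each pair with both constraints tight.
kidney beans only: max(173/60, 30/10) = 3 servings → $1.95.
edamame only: max(173/79, 30/10) = 3 servings → $2.10.
banana only: max(173/19, 30/1) = 30 servings → $13.50.
kidney beans + edamame with both targets exact would need a negative amount; discard.
kidney beans + banana with both targets exact would need a negative amount; discard.
edamame + banana: the both-tight solution has a negative serving — not a feasible corner.
The minimum over all feasible corners is $1.95.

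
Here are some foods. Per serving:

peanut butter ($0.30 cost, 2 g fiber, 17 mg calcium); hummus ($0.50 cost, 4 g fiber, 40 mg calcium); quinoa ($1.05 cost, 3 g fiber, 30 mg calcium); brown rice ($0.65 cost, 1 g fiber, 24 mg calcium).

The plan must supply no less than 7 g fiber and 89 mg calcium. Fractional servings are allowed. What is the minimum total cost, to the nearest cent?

Compare the cost at each extreme point of the feasible region.
peanut butter only: max(7/2, 89/17) = 5.235 servings → $1.57.
hummus only: max(7/4, 89/40) = 2.225 servings → $1.11.
quinoa only: max(7/3, 89/30) = 2.967 servings → $3.12.
brown rice only: max(7/1, 89/24) = 7 servings → $4.55.
peanut butter + hummus with both targets exact would need a negative amount; discard.
peanut butter + quinoa: the both-tight solution has a negative serving — not a feasible corner.
peanut butter + brown rice with both tight: 2.548 servings and 1.903 servings → $2.00.
hummus + quinoa (both tight): parallel constraints — no distinct corner.
hummus + brown rice with both tight: 1.411 servings and 1.357 servings → $1.59.
quinoa + brown rice with both tight: 1.881 servings and 1.357 servings → $2.86.
The minimum over all feasible corners is $1.11.

$1.11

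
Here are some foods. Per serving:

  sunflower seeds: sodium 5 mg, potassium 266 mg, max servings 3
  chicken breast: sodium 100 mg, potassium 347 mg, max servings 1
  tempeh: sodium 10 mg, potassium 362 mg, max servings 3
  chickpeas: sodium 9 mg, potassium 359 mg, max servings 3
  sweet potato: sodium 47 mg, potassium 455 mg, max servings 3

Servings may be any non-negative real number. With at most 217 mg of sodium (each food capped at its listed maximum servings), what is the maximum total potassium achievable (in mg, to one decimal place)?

Potassium per mg sodium: sunflower seeds 53.2, chickpeas 39.89, tempeh 36.2, sweet potato 9.681, chicken breast 3.47.
Take 3 servings of sunflower seeds: uses 15 mg sodium, +798.0 mg potassium (running total 798.0 mg).
Take 3 servings of chickpeas: uses 27 mg sodium, +1077.0 mg potassium (running total 1875.0 mg).
Take 3 servings of tempeh: uses 30 mg sodium, +1086.0 mg potassium (running total 2961.0 mg).
Take 3 servings of sweet potato: uses 141 mg sodium, +1365.0 mg potassium (running total 4326.0 mg).
Take 0.04 servings of chicken breast: uses 4 mg sodium, +13.9 mg potassium (running total 4339.9 mg).
Greedy by best ratio exhausts the sodium allowance optimally: 4339.9 mg.

4339.9 mg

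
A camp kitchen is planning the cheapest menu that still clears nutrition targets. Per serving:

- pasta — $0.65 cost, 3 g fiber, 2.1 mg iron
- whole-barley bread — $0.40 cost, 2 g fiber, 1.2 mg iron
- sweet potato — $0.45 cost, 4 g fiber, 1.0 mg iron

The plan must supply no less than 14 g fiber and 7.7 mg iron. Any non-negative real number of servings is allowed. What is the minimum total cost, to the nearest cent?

$2.55

pasta only: max(14/3, 7.7/2.1) = 4.667 servings → $3.03.
whole-barley bread only: max(14/2, 7.7/1.2) = 7 servings → $2.80.
sweet potato only: max(14/4, 7.7/1.0) = 7.7 servings → $3.46.
pasta + whole-barley bread: intersection lies outside the first quadrant.
pasta + sweet potato with both tight: 3.111 servings and 1.167 servings → $2.55.
whole-barley bread + sweet potato with both tight: 6 servings and 0.5 servings → $2.62.
The minimum over all feasible corners is $2.55.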